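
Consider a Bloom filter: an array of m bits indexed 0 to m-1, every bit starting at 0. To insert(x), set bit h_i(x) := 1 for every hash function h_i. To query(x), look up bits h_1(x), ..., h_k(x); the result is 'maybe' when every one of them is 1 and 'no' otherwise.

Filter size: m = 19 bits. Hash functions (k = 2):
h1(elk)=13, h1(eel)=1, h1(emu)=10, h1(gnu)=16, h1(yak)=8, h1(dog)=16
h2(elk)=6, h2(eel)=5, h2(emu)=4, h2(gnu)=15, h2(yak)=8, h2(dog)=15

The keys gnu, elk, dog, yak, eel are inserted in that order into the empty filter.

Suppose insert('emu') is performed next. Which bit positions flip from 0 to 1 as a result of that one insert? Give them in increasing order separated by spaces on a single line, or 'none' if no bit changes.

Start: bits=0000000000000000000
After insert 'gnu': sets bits 15 16 -> bits=0000000000000001100
After insert 'elk': sets bits 6 13 -> bits=0000001000000101100
After insert 'dog': sets bits 15 16 -> bits=0000001000000101100
After insert 'yak': sets bits 8 -> bits=0000001010000101100
After insert 'eel': sets bits 1 5 -> bits=0100011010000101100
insert 'emu' would touch bits 4 10; currently bit4=0, bit10=0
Bits that are 0 among those (would change 0->1): 4 10

Answer: 4 10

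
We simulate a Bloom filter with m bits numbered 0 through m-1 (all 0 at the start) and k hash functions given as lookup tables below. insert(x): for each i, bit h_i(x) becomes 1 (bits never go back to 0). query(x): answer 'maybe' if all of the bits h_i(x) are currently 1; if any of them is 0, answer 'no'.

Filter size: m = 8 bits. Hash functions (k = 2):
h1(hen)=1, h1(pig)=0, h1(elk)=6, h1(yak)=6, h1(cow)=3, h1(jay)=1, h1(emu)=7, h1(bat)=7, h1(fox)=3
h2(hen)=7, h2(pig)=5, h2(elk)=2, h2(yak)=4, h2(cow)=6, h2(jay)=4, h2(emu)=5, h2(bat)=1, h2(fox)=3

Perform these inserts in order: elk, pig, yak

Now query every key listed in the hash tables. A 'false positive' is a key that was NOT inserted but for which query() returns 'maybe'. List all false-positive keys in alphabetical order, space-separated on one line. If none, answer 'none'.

Answer: none

Derivation:
Start: bits=00000000
After insert 'elk': sets bits 2 6 -> bits=00100010
After insert 'pig': sets bits 0 5 -> bits=10100110
After insert 'yak': sets bits 4 6 -> bits=10101110
Not inserted: bat cow emu fox hen jay — query each against bits=10101110:
query bat: checks bit1=0, bit7=0 (has a 0) -> no => not a false positive
query cow: checks bit3=0, bit6=1 (has a 0) -> no => not a false positive
query emu: checks bit5=1, bit7=0 (has a 0) -> no => not a false positive
query fox: checks bit3=0 (has a 0) -> no => not a false positive
query hen: checks bit1=0, bit7=0 (has a 0) -> no => not a false positive
query jay: checks bit1=0, bit4=1 (has a 0) -> no => not a false positive
False positives (alphabetical): none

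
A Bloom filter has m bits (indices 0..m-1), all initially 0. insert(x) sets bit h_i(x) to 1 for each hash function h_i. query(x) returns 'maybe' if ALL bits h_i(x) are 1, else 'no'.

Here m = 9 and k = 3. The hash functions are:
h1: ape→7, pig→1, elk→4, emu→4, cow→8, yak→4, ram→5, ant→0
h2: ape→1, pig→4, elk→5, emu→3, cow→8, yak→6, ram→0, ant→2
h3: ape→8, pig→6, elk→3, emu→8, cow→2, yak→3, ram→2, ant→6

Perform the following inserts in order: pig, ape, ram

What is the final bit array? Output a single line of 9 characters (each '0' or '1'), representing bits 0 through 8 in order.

Start: bits=000000000
After insert 'pig': sets bits 1 4 6 -> bits=010010100
After insert 'ape': sets bits 1 7 8 -> bits=010010111
After insert 'ram': sets bits 0 2 5 -> bits=111011111

Answer: 111011111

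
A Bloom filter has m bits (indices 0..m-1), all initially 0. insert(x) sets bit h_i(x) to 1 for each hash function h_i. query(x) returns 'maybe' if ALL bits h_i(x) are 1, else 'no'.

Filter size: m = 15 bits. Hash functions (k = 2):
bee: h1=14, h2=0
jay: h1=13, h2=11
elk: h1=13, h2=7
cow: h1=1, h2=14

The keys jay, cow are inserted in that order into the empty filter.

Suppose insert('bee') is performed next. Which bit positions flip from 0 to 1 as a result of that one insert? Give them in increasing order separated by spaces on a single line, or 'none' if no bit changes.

Answer: 0

Derivation:
Start: bits=000000000000000
After insert 'jay': sets bits 11 13 -> bits=000000000001010
After insert 'cow': sets bits 1 14 -> bits=010000000001011
insert 'bee' would touch bits 0 14; currently bit0=0, bit14=1
Bits that are 0 among those (would change 0->1): 0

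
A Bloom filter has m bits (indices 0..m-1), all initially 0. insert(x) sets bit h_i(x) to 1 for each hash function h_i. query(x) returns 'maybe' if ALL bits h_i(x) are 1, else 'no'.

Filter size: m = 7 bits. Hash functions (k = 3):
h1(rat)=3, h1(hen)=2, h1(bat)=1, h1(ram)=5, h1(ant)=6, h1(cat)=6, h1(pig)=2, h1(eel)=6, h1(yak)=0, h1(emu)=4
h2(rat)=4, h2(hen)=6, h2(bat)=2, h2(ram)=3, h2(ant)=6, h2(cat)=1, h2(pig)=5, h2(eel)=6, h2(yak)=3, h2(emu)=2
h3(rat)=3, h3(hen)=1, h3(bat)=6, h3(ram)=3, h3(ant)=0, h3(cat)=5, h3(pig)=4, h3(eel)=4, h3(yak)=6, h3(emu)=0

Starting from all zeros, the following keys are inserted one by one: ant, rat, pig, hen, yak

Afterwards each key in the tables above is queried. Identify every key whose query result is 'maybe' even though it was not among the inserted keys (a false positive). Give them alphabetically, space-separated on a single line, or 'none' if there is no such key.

Answer: bat cat eel emu ram

Derivation:
Start: bits=0000000
After insert 'ant': sets bits 0 6 -> bits=1000001
After insert 'rat': sets bits 3 4 -> bits=1001101
After insert 'pig': sets bits 2 4 5 -> bits=1011111
After insert 'hen': sets bits 1 2 6 -> bits=1111111
After insert 'yak': sets bits 0 3 6 -> bits=1111111
Not inserted: bat cat eel emu ram — query each against bits=1111111:
query bat: checks bit1=1, bit2=1, bit6=1 (all 1) -> maybe => FALSE POSITIVE
query cat: checks bit1=1, bit5=1, bit6=1 (all 1) -> maybe => FALSE POSITIVE
query eel: checks bit4=1, bit6=1 (all 1) -> maybe => FALSE POSITIVE
query emu: checks bit0=1, bit2=1, bit4=1 (all 1) -> maybe => FALSE POSITIVE
query ram: checks bit3=1, bit5=1 (all 1) -> maybe => FALSE POSITIVE
False positives (alphabetical): bat cat eel emu ram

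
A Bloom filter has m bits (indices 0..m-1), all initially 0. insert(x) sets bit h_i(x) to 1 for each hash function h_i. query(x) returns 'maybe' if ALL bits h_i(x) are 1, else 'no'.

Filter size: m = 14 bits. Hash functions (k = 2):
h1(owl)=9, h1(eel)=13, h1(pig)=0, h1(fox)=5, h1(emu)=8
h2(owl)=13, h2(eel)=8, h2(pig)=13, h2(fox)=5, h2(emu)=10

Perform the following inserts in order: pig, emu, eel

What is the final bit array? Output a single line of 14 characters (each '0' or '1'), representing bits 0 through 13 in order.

Start: bits=00000000000000
After insert 'pig': sets bits 0 13 -> bits=10000000000001
After insert 'emu': sets bits 8 10 -> bits=10000000101001
After insert 'eel': sets bits 8 13 -> bits=10000000101001

Answer: 10000000101001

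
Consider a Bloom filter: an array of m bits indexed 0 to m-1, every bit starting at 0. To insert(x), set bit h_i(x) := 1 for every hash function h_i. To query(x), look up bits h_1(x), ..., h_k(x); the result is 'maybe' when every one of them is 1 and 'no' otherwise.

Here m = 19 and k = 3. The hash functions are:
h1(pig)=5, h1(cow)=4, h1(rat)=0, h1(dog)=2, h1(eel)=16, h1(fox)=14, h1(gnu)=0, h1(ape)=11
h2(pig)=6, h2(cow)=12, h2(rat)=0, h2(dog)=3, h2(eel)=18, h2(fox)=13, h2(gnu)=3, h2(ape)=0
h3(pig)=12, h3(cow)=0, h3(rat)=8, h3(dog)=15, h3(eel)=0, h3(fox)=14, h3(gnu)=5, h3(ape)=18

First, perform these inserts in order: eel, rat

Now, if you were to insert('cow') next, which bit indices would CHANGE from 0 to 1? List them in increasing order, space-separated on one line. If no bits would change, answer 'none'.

Start: bits=0000000000000000000
After insert 'eel': sets bits 0 16 18 -> bits=1000000000000000101
After insert 'rat': sets bits 0 8 -> bits=1000000010000000101
insert 'cow' would touch bits 0 4 12; currently bit0=1, bit4=0, bit12=0
Bits that are 0 among those (would change 0->1): 4 12

Answer: 4 12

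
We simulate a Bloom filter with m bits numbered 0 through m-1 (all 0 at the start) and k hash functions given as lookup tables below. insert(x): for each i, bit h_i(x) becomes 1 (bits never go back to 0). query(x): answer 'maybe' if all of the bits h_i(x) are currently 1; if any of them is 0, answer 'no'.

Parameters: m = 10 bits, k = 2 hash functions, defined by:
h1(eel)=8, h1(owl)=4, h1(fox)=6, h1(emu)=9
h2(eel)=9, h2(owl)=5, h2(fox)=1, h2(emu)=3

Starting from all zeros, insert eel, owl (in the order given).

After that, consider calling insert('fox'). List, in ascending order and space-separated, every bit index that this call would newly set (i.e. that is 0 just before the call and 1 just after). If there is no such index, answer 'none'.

Answer: 1 6

Derivation:
Start: bits=0000000000
After insert 'eel': sets bits 8 9 -> bits=0000000011
After insert 'owl': sets bits 4 5 -> bits=0000110011
insert 'fox' would touch bits 1 6; currently bit1=0, bit6=0
Bits that are 0 among those (would change 0->1): 1 6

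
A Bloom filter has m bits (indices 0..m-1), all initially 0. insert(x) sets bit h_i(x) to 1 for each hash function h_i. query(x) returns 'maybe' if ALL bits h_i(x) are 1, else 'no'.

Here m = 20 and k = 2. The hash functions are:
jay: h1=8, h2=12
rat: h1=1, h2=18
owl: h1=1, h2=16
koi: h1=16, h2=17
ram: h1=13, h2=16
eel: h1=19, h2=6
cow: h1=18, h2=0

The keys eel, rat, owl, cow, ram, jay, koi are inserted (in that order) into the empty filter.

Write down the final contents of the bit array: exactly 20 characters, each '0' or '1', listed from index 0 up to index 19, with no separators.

Start: bits=00000000000000000000
After insert 'eel': sets bits 6 19 -> bits=00000010000000000001
After insert 'rat': sets bits 1 18 -> bits=01000010000000000011
After insert 'owl': sets bits 1 16 -> bits=01000010000000001011
After insert 'cow': sets bits 0 18 -> bits=11000010000000001011
After insert 'ram': sets bits 13 16 -> bits=11000010000001001011
After insert 'jay': sets bits 8 12 -> bits=11000010100011001011
After insert 'koi': sets bits 16 17 -> bits=11000010100011001111

Answer: 11000010100011001111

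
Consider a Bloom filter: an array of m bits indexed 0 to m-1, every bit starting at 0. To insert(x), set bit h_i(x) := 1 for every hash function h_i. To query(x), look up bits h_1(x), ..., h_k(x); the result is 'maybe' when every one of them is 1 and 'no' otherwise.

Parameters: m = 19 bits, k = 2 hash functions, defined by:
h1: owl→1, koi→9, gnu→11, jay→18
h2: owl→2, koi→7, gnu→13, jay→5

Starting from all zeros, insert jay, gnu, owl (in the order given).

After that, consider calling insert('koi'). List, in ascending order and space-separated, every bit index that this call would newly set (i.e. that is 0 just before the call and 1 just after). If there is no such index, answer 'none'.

Answer: 7 9

Derivation:
Start: bits=0000000000000000000
After insert 'jay': sets bits 5 18 -> bits=0000010000000000001
After insert 'gnu': sets bits 11 13 -> bits=0000010000010100001
After insert 'owl': sets bits 1 2 -> bits=0110010000010100001
insert 'koi' would touch bits 7 9; currently bit7=0, bit9=0
Bits that are 0 among those (would change 0->1): 7 9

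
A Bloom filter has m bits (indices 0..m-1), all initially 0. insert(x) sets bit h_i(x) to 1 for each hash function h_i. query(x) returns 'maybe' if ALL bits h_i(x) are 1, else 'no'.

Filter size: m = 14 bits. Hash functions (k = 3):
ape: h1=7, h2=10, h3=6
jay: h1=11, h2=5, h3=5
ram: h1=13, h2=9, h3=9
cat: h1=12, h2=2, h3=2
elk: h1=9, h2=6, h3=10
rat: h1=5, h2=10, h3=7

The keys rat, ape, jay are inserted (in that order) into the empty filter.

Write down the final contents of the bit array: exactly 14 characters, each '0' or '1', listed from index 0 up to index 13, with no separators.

Answer: 00000111001100

Derivation:
Start: bits=00000000000000
After insert 'rat': sets bits 5 7 10 -> bits=00000101001000
After insert 'ape': sets bits 6 7 10 -> bits=00000111001000
After insert 'jay': sets bits 5 11 -> bits=00000111001100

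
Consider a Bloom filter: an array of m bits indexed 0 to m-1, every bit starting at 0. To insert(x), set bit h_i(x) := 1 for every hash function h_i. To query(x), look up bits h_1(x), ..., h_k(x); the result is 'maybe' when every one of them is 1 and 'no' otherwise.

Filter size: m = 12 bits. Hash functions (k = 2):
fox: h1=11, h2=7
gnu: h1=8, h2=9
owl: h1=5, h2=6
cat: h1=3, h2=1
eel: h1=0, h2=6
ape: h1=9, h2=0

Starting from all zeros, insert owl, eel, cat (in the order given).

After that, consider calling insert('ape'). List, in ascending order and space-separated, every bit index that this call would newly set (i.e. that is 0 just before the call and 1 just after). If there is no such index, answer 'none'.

Answer: 9

Derivation:
Start: bits=000000000000
After insert 'owl': sets bits 5 6 -> bits=000001100000
After insert 'eel': sets bits 0 6 -> bits=100001100000
After insert 'cat': sets bits 1 3 -> bits=110101100000
insert 'ape' would touch bits 0 9; currently bit0=1, bit9=0
Bits that are 0 among those (would change 0->1): 9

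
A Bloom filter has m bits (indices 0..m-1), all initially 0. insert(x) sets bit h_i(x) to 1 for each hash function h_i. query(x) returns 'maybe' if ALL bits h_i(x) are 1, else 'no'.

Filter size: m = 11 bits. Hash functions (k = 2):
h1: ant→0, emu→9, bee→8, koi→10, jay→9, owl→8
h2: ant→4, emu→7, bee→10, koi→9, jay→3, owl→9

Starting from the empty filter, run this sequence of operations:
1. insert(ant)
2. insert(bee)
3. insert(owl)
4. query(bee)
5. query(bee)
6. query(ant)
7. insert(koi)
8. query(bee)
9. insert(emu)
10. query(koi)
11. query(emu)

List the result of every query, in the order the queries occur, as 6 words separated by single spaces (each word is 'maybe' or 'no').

Answer: maybe maybe maybe maybe maybe maybe

Derivation:
Start: bits=00000000000
Op 1: insert ant -> sets bits 0 4 -> bits=10001000000
Op 2: insert bee -> sets bits 8 10 -> bits=10001000101
Op 3: insert owl -> sets bits 8 9 -> bits=10001000111
Op 4: query bee -> checks bit8=1, bit10=1 (all 1) -> maybe
Op 5: query bee -> checks bit8=1, bit10=1 (all 1) -> maybe
Op 6: query ant -> checks bit0=1, bit4=1 (all 1) -> maybe
Op 7: insert koi -> sets bits 9 10 -> bits=10001000111
Op 8: query bee -> checks bit8=1, bit10=1 (all 1) -> maybe
Op 9: insert emu -> sets bits 7 9 -> bits=10001001111
Op 10: query koi -> checks bit9=1, bit10=1 (all 1) -> maybe
Op 11: query emu -> checks bit7=1, bit9=1 (all 1) -> maybe
Query results in order: maybe maybe maybe maybe maybe maybe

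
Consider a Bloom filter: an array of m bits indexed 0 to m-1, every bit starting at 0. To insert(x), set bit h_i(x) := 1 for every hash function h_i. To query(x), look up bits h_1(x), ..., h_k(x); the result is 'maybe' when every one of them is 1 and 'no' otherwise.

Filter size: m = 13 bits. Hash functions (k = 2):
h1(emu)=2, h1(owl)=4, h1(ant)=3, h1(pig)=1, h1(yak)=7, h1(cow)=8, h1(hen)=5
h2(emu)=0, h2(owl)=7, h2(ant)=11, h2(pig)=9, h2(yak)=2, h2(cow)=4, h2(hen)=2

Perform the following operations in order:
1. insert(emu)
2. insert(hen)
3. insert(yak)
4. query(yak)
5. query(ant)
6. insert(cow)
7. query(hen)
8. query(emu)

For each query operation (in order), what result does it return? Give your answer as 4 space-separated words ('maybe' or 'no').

Start: bits=0000000000000
Op 1: insert emu -> sets bits 0 2 -> bits=1010000000000
Op 2: insert hen -> sets bits 2 5 -> bits=1010010000000
Op 3: insert yak -> sets bits 2 7 -> bits=1010010100000
Op 4: query yak -> checks bit2=1, bit7=1 (all 1) -> maybe
Op 5: query ant -> checks bit3=0, bit11=0 (has a 0) -> no
Op 6: insert cow -> sets bits 4 8 -> bits=1010110110000
Op 7: query hen -> checks bit2=1, bit5=1 (all 1) -> maybe
Op 8: query emu -> checks bit0=1, bit2=1 (all 1) -> maybe
Query results in order: maybe no maybe maybe

Answer: maybe no maybe maybe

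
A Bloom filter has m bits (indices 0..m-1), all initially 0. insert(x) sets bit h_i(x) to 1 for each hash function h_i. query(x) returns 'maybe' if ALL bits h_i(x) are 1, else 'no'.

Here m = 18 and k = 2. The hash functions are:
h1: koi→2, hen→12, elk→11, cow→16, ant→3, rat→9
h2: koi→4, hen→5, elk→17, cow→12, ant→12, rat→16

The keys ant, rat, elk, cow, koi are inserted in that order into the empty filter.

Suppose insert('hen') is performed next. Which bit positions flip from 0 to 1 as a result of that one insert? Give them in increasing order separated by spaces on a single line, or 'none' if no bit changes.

Answer: 5

Derivation:
Start: bits=000000000000000000
After insert 'ant': sets bits 3 12 -> bits=000100000000100000
After insert 'rat': sets bits 9 16 -> bits=000100000100100010
After insert 'elk': sets bits 11 17 -> bits=000100000101100011
After insert 'cow': sets bits 12 16 -> bits=000100000101100011
After insert 'koi': sets bits 2 4 -> bits=001110000101100011
insert 'hen' would touch bits 5 12; currently bit5=0, bit12=1
Bits that are 0 among those (would change 0->1): 5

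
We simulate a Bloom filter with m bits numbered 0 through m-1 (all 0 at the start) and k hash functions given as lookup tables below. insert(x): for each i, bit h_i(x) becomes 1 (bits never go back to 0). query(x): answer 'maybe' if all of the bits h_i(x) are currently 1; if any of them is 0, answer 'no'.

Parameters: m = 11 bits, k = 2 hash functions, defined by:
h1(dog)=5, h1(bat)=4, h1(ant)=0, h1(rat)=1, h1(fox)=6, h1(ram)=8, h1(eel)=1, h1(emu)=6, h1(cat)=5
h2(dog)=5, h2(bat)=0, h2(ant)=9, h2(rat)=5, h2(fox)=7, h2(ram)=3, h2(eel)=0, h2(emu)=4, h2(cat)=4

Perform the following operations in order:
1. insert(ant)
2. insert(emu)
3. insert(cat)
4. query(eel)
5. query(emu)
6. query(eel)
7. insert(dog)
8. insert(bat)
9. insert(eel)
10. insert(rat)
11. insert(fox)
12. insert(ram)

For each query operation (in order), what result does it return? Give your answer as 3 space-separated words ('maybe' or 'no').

Start: bits=00000000000
Op 1: insert ant -> sets bits 0 9 -> bits=10000000010
Op 2: insert emu -> sets bits 4 6 -> bits=10001010010
Op 3: insert cat -> sets bits 4 5 -> bits=10001110010
Op 4: query eel -> checks bit0=1, bit1=0 (has a 0) -> no
Op 5: query emu -> checks bit4=1, bit6=1 (all 1) -> maybe
Op 6: query eel -> checks bit0=1, bit1=0 (has a 0) -> no
Op 7: insert dog -> sets bits 5 -> bits=10001110010
Op 8: insert bat -> sets bits 0 4 -> bits=10001110010
Op 9: insert eel -> sets bits 0 1 -> bits=11001110010
Op 10: insert rat -> sets bits 1 5 -> bits=11001110010
Op 11: insert fox -> sets bits 6 7 -> bits=11001111010
Op 12: insert ram -> sets bits 3 8 -> bits=11011111110
Query results in order: no maybe no

Answer: no maybe no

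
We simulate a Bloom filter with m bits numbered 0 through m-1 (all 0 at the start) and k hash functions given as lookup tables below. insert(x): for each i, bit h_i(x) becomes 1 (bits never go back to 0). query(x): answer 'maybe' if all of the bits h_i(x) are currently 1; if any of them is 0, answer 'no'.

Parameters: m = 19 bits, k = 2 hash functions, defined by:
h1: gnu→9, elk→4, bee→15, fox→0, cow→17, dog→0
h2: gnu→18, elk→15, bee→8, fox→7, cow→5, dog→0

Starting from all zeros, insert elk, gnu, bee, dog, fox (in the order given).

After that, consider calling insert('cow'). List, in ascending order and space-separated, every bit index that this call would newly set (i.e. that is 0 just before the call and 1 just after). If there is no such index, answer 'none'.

Start: bits=0000000000000000000
After insert 'elk': sets bits 4 15 -> bits=0000100000000001000
After insert 'gnu': sets bits 9 18 -> bits=0000100001000001001
After insert 'bee': sets bits 8 15 -> bits=0000100011000001001
After insert 'dog': sets bits 0 -> bits=1000100011000001001
After insert 'fox': sets bits 0 7 -> bits=1000100111000001001
insert 'cow' would touch bits 5 17; currently bit5=0, bit17=0
Bits that are 0 among those (would change 0->1): 5 17

Answer: 5 17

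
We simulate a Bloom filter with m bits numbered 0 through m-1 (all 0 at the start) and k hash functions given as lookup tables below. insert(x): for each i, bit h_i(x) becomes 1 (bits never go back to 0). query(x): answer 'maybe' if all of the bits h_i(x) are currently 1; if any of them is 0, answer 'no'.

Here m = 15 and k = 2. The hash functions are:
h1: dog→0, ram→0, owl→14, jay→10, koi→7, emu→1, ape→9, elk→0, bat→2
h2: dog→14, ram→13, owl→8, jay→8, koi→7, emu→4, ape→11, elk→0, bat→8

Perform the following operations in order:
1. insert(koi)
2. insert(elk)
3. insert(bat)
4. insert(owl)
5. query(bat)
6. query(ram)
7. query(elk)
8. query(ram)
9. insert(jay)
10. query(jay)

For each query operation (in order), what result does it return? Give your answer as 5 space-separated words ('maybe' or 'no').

Start: bits=000000000000000
Op 1: insert koi -> sets bits 7 -> bits=000000010000000
Op 2: insert elk -> sets bits 0 -> bits=100000010000000
Op 3: insert bat -> sets bits 2 8 -> bits=101000011000000
Op 4: insert owl -> sets bits 8 14 -> bits=101000011000001
Op 5: query bat -> checks bit2=1, bit8=1 (all 1) -> maybe
Op 6: query ram -> checks bit0=1, bit13=0 (has a 0) -> no
Op 7: query elk -> checks bit0=1 (all 1) -> maybe
Op 8: query ram -> checks bit0=1, bit13=0 (has a 0) -> no
Op 9: insert jay -> sets bits 8 10 -> bits=101000011010001
Op 10: query jay -> checks bit8=1, bit10=1 (all 1) -> maybe
Query results in order: maybe no maybe no maybe

Answer: maybe no maybe no maybe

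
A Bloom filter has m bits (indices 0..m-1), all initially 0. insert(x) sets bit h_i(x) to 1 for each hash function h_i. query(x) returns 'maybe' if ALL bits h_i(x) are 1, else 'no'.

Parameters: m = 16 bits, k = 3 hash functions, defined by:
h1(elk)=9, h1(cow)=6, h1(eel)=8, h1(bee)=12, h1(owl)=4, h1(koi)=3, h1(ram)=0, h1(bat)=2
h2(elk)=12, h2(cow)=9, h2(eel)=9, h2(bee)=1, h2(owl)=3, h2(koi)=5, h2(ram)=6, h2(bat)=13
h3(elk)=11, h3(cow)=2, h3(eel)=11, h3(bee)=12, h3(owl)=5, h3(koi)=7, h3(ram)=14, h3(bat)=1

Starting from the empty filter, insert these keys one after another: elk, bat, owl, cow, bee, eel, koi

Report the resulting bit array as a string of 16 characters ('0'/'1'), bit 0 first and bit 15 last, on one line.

Answer: 0111111111011100

Derivation:
Start: bits=0000000000000000
After insert 'elk': sets bits 9 11 12 -> bits=0000000001011000
After insert 'bat': sets bits 1 2 13 -> bits=0110000001011100
After insert 'owl': sets bits 3 4 5 -> bits=0111110001011100
After insert 'cow': sets bits 2 6 9 -> bits=0111111001011100
After insert 'bee': sets bits 1 12 -> bits=0111111001011100
After insert 'eel': sets bits 8 9 11 -> bits=0111111011011100
After insert 'koi': sets bits 3 5 7 -> bits=0111111111011100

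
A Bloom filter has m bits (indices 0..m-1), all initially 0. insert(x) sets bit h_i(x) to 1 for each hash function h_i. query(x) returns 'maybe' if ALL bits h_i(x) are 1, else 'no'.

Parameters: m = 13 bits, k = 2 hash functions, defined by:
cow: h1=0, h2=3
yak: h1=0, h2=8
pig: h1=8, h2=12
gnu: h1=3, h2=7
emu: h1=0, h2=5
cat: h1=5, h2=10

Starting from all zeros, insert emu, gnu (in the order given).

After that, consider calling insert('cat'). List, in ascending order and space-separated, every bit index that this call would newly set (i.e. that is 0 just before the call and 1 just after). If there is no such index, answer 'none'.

Start: bits=0000000000000
After insert 'emu': sets bits 0 5 -> bits=1000010000000
After insert 'gnu': sets bits 3 7 -> bits=1001010100000
insert 'cat' would touch bits 5 10; currently bit5=1, bit10=0
Bits that are 0 among those (would change 0->1): 10

Answer: 10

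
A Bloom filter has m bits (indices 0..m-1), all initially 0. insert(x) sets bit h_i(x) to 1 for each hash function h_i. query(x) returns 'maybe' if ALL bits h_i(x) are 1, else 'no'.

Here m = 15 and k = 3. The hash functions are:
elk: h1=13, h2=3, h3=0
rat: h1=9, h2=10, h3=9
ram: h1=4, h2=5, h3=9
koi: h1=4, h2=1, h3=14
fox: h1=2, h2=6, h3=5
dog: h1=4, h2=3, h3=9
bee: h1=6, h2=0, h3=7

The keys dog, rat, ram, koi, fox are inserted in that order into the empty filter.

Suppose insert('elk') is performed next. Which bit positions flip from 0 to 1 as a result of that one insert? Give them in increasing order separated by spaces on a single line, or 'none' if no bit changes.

Answer: 0 13

Derivation:
Start: bits=000000000000000
After insert 'dog': sets bits 3 4 9 -> bits=000110000100000
After insert 'rat': sets bits 9 10 -> bits=000110000110000
After insert 'ram': sets bits 4 5 9 -> bits=000111000110000
After insert 'koi': sets bits 1 4 14 -> bits=010111000110001
After insert 'fox': sets bits 2 5 6 -> bits=011111100110001
insert 'elk' would touch bits 0 3 13; currently bit0=0, bit3=1, bit13=0
Bits that are 0 among those (would change 0->1): 0 13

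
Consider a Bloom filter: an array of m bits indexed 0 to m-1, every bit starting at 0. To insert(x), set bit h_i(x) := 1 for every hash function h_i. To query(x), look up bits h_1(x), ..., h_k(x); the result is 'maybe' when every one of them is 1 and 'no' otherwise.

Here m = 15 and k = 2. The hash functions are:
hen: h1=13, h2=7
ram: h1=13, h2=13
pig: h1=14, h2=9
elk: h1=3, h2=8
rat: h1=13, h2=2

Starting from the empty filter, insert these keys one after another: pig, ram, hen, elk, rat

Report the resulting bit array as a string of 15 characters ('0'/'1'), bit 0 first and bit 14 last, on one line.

Start: bits=000000000000000
After insert 'pig': sets bits 9 14 -> bits=000000000100001
After insert 'ram': sets bits 13 -> bits=000000000100011
After insert 'hen': sets bits 7 13 -> bits=000000010100011
After insert 'elk': sets bits 3 8 -> bits=000100011100011
After insert 'rat': sets bits 2 13 -> bits=001100011100011

Answer: 001100011100011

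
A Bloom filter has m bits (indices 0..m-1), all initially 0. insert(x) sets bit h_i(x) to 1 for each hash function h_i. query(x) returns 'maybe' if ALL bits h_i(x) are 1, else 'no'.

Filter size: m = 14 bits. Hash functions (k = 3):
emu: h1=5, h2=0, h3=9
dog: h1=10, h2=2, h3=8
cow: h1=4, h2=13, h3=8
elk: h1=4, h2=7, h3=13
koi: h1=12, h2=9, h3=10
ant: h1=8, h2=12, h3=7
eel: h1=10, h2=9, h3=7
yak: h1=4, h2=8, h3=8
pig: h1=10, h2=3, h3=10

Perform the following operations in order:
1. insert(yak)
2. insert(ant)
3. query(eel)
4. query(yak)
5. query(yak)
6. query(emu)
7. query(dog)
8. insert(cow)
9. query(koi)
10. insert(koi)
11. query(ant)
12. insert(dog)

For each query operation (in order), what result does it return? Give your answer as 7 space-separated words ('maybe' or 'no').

Answer: no maybe maybe no no no maybe

Derivation:
Start: bits=00000000000000
Op 1: insert yak -> sets bits 4 8 -> bits=00001000100000
Op 2: insert ant -> sets bits 7 8 12 -> bits=00001001100010
Op 3: query eel -> checks bit7=1, bit9=0, bit10=0 (has a 0) -> no
Op 4: query yak -> checks bit4=1, bit8=1 (all 1) -> maybe
Op 5: query yak -> checks bit4=1, bit8=1 (all 1) -> maybe
Op 6: query emu -> checks bit0=0, bit5=0, bit9=0 (has a 0) -> no
Op 7: query dog -> checks bit2=0, bit8=1, bit10=0 (has a 0) -> no
Op 8: insert cow -> sets bits 4 8 13 -> bits=00001001100011
Op 9: query koi -> checks bit9=0, bit10=0, bit12=1 (has a 0) -> no
Op 10: insert koi -> sets bits 9 10 12 -> bits=00001001111011
Op 11: query ant -> checks bit7=1, bit8=1, bit12=1 (all 1) -> maybe
Op 12: insert dog -> sets bits 2 8 10 -> bits=00101001111011
Query results in order: no maybe maybe no no no maybe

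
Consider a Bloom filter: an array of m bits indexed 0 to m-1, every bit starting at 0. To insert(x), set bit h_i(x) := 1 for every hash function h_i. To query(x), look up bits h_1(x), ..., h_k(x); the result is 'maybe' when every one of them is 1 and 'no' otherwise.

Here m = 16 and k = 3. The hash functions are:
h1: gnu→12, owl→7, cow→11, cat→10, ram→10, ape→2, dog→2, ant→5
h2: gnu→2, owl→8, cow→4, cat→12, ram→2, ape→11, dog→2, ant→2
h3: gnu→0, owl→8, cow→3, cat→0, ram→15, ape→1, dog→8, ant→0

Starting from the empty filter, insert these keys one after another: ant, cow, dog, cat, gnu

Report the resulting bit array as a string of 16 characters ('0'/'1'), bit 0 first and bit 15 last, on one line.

Start: bits=0000000000000000
After insert 'ant': sets bits 0 2 5 -> bits=1010010000000000
After insert 'cow': sets bits 3 4 11 -> bits=1011110000010000
After insert 'dog': sets bits 2 8 -> bits=1011110010010000
After insert 'cat': sets bits 0 10 12 -> bits=1011110010111000
After insert 'gnu': sets bits 0 2 12 -> bits=1011110010111000

Answer: 1011110010111000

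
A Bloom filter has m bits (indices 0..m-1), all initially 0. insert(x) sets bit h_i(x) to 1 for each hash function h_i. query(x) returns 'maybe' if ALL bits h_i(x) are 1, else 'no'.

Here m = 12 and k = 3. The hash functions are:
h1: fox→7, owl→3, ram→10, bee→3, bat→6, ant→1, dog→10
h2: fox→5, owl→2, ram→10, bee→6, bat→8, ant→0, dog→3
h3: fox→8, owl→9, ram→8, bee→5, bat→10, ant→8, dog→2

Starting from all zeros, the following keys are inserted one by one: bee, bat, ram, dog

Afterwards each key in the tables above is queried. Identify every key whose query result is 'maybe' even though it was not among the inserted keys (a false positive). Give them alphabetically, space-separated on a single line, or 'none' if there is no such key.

Answer: none

Derivation:
Start: bits=000000000000
After insert 'bee': sets bits 3 5 6 -> bits=000101100000
After insert 'bat': sets bits 6 8 10 -> bits=000101101010
After insert 'ram': sets bits 8 10 -> bits=000101101010
After insert 'dog': sets bits 2 3 10 -> bits=001101101010
Not inserted: ant fox owl — query each against bits=001101101010:
query ant: checks bit0=0, bit1=0, bit8=1 (has a 0) -> no => not a false positive
query fox: checks bit5=1, bit7=0, bit8=1 (has a 0) -> no => not a false positive
query owl: checks bit2=1, bit3=1, bit9=0 (has a 0) -> no => not a false positive
False positives (alphabetical): none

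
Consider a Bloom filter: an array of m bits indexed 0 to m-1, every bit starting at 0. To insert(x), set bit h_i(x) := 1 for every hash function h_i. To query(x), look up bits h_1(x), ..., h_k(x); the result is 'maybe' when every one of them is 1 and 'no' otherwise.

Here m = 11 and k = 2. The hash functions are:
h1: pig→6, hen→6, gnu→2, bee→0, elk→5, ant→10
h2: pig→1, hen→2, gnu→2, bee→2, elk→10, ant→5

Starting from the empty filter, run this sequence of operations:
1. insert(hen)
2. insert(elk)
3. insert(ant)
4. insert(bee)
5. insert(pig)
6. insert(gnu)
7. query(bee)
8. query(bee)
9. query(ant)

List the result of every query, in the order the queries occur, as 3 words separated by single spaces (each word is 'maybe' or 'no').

Answer: maybe maybe maybe

Derivation:
Start: bits=00000000000
Op 1: insert hen -> sets bits 2 6 -> bits=00100010000
Op 2: insert elk -> sets bits 5 10 -> bits=00100110001
Op 3: insert ant -> sets bits 5 10 -> bits=00100110001
Op 4: insert bee -> sets bits 0 2 -> bits=10100110001
Op 5: insert pig -> sets bits 1 6 -> bits=11100110001
Op 6: insert gnu -> sets bits 2 -> bits=11100110001
Op 7: query bee -> checks bit0=1, bit2=1 (all 1) -> maybe
Op 8: query bee -> checks bit0=1, bit2=1 (all 1) -> maybe
Op 9: query ant -> checks bit5=1, bit10=1 (all 1) -> maybe
Query results in order: maybe maybe maybe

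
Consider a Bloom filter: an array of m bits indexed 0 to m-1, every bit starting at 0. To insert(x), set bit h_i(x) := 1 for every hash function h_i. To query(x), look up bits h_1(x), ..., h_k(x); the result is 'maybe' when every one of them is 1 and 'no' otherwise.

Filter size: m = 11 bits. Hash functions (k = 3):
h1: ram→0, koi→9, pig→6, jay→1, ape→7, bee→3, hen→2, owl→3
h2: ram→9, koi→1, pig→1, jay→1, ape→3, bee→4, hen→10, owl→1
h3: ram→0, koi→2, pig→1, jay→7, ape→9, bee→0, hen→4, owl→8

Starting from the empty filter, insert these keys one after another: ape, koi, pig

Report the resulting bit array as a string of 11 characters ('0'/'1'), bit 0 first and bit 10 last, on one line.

Start: bits=00000000000
After insert 'ape': sets bits 3 7 9 -> bits=00010001010
After insert 'koi': sets bits 1 2 9 -> bits=01110001010
After insert 'pig': sets bits 1 6 -> bits=01110011010

Answer: 01110011010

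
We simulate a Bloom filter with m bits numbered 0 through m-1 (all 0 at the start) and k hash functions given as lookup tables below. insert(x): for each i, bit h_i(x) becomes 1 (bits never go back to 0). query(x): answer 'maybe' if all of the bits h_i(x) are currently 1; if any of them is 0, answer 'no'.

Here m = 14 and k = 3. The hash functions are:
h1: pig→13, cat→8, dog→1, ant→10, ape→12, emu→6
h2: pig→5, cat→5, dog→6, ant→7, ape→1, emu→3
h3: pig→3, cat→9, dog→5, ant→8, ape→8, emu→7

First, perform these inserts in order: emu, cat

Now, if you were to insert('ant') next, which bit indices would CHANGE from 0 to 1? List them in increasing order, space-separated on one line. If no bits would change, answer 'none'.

Answer: 10

Derivation:
Start: bits=00000000000000
After insert 'emu': sets bits 3 6 7 -> bits=00010011000000
After insert 'cat': sets bits 5 8 9 -> bits=00010111110000
insert 'ant' would touch bits 7 8 10; currently bit7=1, bit8=1, bit10=0
Bits that are 0 among those (would change 0->1): 10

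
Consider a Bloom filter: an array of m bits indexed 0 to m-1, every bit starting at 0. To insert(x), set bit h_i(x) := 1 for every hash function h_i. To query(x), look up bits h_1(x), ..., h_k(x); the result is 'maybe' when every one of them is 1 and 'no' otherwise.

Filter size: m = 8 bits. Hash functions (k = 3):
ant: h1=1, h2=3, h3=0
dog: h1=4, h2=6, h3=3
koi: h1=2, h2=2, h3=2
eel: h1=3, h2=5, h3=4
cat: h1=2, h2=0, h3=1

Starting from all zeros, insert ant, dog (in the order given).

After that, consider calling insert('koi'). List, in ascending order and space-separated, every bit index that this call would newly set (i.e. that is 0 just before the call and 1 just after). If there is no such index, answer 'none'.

Answer: 2

Derivation:
Start: bits=00000000
After insert 'ant': sets bits 0 1 3 -> bits=11010000
After insert 'dog': sets bits 3 4 6 -> bits=11011010
insert 'koi' would touch bits 2; currently bit2=0
Bits that are 0 among those (would change 0->1): 2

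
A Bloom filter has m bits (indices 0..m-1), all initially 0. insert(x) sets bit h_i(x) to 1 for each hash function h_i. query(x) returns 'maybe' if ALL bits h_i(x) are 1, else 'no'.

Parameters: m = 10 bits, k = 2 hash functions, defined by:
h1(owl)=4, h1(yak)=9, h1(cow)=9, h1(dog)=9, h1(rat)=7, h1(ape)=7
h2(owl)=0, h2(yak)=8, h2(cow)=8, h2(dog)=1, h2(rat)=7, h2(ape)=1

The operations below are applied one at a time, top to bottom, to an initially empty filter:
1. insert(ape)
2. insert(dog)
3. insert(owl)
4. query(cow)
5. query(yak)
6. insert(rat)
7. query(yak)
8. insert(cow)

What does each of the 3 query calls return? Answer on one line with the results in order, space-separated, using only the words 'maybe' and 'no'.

Answer: no no no

Derivation:
Start: bits=0000000000
Op 1: insert ape -> sets bits 1 7 -> bits=0100000100
Op 2: insert dog -> sets bits 1 9 -> bits=0100000101
Op 3: insert owl -> sets bits 0 4 -> bits=1100100101
Op 4: query cow -> checks bit8=0, bit9=1 (has a 0) -> no
Op 5: query yak -> checks bit8=0, bit9=1 (has a 0) -> no
Op 6: insert rat -> sets bits 7 -> bits=1100100101
Op 7: query yak -> checks bit8=0, bit9=1 (has a 0) -> no
Op 8: insert cow -> sets bits 8 9 -> bits=1100100111
Query results in order: no no no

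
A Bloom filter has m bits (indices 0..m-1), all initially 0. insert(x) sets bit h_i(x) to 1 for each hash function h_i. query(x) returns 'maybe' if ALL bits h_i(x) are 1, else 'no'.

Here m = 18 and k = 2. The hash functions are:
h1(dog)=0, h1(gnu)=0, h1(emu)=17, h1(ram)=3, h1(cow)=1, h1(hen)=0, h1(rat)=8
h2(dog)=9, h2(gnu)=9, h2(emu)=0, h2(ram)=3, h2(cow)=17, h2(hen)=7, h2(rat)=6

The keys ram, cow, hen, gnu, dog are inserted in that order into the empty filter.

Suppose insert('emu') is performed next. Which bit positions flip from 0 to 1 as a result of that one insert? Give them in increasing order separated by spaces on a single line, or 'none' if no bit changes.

Answer: none

Derivation:
Start: bits=000000000000000000
After insert 'ram': sets bits 3 -> bits=000100000000000000
After insert 'cow': sets bits 1 17 -> bits=010100000000000001
After insert 'hen': sets bits 0 7 -> bits=110100010000000001
After insert 'gnu': sets bits 0 9 -> bits=110100010100000001
After insert 'dog': sets bits 0 9 -> bits=110100010100000001
insert 'emu' would touch bits 0 17; currently bit0=1, bit17=1
Bits that are 0 among those (would change 0->1): none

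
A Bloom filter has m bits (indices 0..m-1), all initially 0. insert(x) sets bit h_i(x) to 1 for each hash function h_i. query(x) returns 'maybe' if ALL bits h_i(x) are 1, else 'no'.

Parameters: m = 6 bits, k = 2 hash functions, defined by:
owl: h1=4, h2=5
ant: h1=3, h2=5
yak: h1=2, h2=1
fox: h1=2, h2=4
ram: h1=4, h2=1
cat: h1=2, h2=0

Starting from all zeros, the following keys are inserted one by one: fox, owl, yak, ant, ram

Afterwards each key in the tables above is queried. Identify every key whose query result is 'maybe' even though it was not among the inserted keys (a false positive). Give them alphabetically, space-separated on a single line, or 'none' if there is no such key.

Start: bits=000000
After insert 'fox': sets bits 2 4 -> bits=001010
After insert 'owl': sets bits 4 5 -> bits=001011
After insert 'yak': sets bits 1 2 -> bits=011011
After insert 'ant': sets bits 3 5 -> bits=011111
After insert 'ram': sets bits 1 4 -> bits=011111
Not inserted: cat — query each against bits=011111:
query cat: checks bit0=0, bit2=1 (has a 0) -> no => not a false positive
False positives (alphabetical): none

Answer: none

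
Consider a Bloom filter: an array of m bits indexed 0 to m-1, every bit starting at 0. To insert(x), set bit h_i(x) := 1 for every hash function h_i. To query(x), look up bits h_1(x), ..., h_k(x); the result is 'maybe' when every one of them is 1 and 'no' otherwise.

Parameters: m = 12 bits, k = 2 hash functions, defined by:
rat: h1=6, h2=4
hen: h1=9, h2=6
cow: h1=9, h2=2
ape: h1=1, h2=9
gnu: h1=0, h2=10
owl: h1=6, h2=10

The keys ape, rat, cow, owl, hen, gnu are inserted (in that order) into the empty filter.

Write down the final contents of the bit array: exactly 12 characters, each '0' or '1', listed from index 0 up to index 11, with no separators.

Start: bits=000000000000
After insert 'ape': sets bits 1 9 -> bits=010000000100
After insert 'rat': sets bits 4 6 -> bits=010010100100
After insert 'cow': sets bits 2 9 -> bits=011010100100
After insert 'owl': sets bits 6 10 -> bits=011010100110
After insert 'hen': sets bits 6 9 -> bits=011010100110
After insert 'gnu': sets bits 0 10 -> bits=111010100110

Answer: 111010100110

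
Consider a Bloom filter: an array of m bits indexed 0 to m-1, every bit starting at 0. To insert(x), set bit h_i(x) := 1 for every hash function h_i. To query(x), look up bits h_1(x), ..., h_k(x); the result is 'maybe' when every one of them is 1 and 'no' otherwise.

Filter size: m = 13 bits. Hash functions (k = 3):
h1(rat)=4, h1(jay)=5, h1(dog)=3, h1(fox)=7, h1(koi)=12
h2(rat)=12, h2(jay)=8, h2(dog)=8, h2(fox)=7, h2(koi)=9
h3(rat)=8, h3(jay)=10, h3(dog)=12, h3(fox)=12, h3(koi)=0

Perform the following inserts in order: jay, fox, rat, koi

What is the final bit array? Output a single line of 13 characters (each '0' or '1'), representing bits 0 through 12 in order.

Answer: 1000110111101

Derivation:
Start: bits=0000000000000
After insert 'jay': sets bits 5 8 10 -> bits=0000010010100
After insert 'fox': sets bits 7 12 -> bits=0000010110101
After insert 'rat': sets bits 4 8 12 -> bits=0000110110101
After insert 'koi': sets bits 0 9 12 -> bits=1000110111101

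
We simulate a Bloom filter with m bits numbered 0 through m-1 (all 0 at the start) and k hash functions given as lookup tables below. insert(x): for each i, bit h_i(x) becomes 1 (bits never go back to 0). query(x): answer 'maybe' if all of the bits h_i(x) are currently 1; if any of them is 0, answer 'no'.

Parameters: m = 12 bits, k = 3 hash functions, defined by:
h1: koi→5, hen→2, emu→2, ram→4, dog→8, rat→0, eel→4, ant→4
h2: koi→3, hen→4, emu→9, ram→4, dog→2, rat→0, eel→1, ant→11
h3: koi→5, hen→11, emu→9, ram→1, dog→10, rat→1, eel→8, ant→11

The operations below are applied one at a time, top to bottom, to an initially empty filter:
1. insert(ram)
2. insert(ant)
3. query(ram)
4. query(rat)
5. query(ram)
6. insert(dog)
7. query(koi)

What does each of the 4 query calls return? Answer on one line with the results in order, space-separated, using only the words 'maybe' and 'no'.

Answer: maybe no maybe no

Derivation:
Start: bits=000000000000
Op 1: insert ram -> sets bits 1 4 -> bits=010010000000
Op 2: insert ant -> sets bits 4 11 -> bits=010010000001
Op 3: query ram -> checks bit1=1, bit4=1 (all 1) -> maybe
Op 4: query rat -> checks bit0=0, bit1=1 (has a 0) -> no
Op 5: query ram -> checks bit1=1, bit4=1 (all 1) -> maybe
Op 6: insert dog -> sets bits 2 8 10 -> bits=011010001011
Op 7: query koi -> checks bit3=0, bit5=0 (has a 0) -> no
Query results in order: maybe no maybe no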